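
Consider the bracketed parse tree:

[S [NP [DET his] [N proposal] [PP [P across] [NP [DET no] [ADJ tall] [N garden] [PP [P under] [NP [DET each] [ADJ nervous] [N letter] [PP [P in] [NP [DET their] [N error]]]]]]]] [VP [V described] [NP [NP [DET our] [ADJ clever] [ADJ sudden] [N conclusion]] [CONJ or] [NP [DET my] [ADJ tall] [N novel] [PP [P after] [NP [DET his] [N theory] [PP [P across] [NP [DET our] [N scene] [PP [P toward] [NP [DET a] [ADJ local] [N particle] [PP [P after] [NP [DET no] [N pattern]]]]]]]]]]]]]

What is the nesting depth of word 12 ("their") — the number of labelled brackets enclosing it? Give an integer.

9

Path from the root down to the word: S → NP → PP → NP → PP → NP → PP → NP → DET. That is 9 enclosing brackets.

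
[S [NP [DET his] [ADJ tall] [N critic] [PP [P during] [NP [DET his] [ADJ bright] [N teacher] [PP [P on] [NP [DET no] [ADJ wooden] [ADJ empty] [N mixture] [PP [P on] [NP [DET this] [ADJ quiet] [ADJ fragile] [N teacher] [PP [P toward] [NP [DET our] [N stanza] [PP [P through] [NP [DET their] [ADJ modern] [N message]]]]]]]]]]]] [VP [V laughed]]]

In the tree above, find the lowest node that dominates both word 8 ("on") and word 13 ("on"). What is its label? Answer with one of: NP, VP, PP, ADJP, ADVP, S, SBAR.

The smallest bracket enclosing both words is [PP on no wooden empty mixture on this quiet fragile teacher toward our stanza through their modern message], so the label is PP.

PP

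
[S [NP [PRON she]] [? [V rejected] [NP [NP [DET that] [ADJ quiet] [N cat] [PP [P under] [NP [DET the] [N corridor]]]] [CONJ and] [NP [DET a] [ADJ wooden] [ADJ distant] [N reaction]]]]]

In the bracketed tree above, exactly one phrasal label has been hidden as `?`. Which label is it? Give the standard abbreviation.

VP

A constituent whose immediate children are V 'rejected', NP is a verb phrase: VP.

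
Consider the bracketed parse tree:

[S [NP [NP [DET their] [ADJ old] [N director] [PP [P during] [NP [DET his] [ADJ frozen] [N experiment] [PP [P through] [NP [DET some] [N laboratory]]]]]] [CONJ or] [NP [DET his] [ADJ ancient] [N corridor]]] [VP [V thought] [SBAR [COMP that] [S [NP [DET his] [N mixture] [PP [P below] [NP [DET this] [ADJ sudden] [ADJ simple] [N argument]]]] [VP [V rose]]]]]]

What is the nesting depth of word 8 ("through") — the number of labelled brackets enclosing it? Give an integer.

7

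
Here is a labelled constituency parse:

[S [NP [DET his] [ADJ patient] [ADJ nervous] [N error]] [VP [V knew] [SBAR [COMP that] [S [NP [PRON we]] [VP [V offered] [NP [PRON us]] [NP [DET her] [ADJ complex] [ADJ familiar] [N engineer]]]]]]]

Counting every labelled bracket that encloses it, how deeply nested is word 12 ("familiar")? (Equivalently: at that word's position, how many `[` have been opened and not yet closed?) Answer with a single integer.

7

Counting open brackets not yet closed at "familiar": [S [VP [SBAR [S [VP [NP [ADJ = 7.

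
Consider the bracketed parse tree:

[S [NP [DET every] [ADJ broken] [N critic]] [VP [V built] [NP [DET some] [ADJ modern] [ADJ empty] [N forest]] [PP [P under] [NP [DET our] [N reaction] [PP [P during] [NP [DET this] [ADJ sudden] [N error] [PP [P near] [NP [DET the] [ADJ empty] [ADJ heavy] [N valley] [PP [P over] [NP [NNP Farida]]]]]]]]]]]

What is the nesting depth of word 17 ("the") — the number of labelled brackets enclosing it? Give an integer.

9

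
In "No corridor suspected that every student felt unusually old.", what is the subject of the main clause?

no corridor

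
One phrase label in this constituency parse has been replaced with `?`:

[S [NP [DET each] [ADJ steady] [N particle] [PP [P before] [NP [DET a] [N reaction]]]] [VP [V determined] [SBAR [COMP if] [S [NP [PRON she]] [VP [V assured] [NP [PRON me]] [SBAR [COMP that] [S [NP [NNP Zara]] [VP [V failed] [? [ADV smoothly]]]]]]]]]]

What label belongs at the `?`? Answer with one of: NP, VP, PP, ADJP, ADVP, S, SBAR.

ADVP

Looking at what the `?` directly dominates — ADV 'smoothly' — this is an adverb phrase (ADVP).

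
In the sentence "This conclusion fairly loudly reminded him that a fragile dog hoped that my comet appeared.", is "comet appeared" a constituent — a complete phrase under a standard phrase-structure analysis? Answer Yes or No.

No

"comet" belongs to the noun phrase "my comet" while "appeared" belongs to the verb phrase "appeared"; a span that runs across that boundary is not a single phrase.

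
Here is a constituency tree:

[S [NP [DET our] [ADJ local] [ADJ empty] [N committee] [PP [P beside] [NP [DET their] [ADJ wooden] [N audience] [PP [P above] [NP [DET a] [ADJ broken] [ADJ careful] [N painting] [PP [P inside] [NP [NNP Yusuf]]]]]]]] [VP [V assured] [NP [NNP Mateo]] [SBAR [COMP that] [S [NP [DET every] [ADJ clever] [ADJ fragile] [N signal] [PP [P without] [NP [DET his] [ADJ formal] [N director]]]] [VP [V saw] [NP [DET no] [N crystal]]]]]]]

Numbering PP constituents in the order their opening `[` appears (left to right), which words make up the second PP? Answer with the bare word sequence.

above a broken careful painting inside Yusuf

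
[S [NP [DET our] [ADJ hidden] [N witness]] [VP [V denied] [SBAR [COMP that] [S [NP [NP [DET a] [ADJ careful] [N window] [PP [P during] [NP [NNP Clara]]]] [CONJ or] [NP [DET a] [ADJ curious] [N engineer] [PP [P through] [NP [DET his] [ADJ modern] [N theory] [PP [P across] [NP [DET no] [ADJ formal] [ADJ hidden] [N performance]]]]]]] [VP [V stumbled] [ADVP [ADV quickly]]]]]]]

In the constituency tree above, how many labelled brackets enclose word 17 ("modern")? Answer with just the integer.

Counting open brackets not yet closed at "modern": [S [VP [SBAR [S [NP [NP [PP [NP [ADJ = 9.

9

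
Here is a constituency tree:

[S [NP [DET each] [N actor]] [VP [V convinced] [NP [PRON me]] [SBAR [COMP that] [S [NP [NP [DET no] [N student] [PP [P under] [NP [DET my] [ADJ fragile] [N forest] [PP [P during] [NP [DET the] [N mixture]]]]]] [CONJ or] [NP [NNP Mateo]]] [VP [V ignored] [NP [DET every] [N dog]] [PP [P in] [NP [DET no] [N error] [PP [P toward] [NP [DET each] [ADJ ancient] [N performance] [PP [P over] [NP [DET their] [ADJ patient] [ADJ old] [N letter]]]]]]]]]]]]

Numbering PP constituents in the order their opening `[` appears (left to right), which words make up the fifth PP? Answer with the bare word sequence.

Opening `[PP` markers occur at word positions 8, 12, 20, 23, 27; the fifth of these opens the constituent [PP over their patient old letter].

over their patient old letter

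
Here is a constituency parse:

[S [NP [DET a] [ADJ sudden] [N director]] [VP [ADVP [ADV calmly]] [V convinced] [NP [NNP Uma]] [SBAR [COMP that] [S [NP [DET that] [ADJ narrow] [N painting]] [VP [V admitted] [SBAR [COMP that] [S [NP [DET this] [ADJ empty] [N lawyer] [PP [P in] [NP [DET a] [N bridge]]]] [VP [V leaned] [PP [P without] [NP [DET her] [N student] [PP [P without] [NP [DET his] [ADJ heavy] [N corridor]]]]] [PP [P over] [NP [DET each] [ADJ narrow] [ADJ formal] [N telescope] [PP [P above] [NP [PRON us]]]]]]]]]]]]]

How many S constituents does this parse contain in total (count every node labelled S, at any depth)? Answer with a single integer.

3

Listing each S by its span: [S a sudden director calmly convinced Uma that that narrow painting admitted that this empty lawyer in a bridge leaned without her student without his heavy corridor over each narrow formal telescope above us]; [S that narrow painting admitted that this empty lawyer in a bridge leaned without her student without his heavy corridor over each narrow formal telescope above us]; [S this empty lawyer in a bridge leaned without her student without his heavy corridor over each narrow formal telescope above us] — that makes 3.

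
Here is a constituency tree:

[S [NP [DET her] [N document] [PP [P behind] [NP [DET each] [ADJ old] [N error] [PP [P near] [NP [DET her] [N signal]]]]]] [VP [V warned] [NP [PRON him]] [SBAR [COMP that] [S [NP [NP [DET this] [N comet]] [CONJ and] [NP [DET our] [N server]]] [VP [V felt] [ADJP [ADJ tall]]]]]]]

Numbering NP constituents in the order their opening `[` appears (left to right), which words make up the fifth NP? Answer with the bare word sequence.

this comet and our server

In left-to-right order the NP constituents are "her document behind each old error near her signal"; "each old error near her signal"; "her signal"; "him"; "this comet and our server"; "this comet"; "our server". Number 5 is "this comet and our server".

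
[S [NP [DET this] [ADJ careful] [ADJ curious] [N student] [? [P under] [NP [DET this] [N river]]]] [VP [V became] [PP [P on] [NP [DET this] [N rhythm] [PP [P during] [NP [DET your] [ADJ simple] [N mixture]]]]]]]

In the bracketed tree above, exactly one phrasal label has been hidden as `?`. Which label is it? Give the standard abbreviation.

PP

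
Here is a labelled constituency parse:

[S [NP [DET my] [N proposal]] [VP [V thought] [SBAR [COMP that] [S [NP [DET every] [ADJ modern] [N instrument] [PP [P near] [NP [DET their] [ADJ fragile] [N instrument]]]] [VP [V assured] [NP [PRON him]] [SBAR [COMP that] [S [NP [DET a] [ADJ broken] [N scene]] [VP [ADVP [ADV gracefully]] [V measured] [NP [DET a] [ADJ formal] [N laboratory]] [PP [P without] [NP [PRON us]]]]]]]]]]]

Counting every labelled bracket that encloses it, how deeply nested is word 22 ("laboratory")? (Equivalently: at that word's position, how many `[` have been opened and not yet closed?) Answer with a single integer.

Counting open brackets not yet closed at "laboratory": [S [VP [SBAR [S [VP [SBAR [S [VP [NP [N = 10.

10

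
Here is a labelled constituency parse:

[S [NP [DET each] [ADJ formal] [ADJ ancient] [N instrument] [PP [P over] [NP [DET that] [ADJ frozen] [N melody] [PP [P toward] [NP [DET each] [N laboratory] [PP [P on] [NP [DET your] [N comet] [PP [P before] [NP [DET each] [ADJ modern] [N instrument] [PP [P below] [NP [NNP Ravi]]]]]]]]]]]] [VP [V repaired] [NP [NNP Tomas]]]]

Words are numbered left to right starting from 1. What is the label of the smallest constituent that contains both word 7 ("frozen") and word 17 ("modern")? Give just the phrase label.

NP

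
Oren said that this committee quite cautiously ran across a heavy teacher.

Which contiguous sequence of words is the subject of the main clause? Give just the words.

Oren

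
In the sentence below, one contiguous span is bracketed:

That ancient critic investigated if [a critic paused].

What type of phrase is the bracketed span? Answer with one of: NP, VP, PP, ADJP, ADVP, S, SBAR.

The bracketed span "a critic paused" is headed by "paused", making it a clause (S).

S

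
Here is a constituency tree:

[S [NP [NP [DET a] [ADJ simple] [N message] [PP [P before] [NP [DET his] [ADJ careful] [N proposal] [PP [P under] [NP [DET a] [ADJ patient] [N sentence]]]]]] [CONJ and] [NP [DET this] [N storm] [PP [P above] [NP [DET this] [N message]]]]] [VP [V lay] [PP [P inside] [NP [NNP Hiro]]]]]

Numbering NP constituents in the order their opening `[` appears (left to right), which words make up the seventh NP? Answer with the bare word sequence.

In left-to-right order the NP constituents are "a simple message before his careful proposal under a patient sentence and this storm above this message"; "a simple message before his careful proposal under a patient sentence"; "his careful proposal under a patient sentence"; "a patient sentence"; "this storm above this message"; "this message"; "Hiro". Number 7 is "Hiro".

Hiro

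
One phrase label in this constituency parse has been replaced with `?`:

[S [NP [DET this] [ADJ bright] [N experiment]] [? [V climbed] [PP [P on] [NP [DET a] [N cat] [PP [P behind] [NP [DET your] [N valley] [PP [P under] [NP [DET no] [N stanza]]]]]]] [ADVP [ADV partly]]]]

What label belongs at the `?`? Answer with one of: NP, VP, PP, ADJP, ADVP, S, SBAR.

VP

Looking at what the `?` directly dominates — V 'climbed', PP, ADVP — this is a verb phrase (VP).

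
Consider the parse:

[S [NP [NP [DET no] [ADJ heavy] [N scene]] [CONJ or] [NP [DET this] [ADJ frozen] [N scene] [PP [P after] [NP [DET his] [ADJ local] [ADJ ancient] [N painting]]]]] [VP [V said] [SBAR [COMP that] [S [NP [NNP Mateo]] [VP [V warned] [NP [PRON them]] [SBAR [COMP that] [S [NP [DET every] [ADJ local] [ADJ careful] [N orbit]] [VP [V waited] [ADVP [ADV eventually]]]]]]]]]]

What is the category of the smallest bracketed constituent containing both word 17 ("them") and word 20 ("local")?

VP

Both words fall inside [VP warned them that every local careful orbit waited eventually] (words 16–24), and no smaller constituent contains them both. Label: VP.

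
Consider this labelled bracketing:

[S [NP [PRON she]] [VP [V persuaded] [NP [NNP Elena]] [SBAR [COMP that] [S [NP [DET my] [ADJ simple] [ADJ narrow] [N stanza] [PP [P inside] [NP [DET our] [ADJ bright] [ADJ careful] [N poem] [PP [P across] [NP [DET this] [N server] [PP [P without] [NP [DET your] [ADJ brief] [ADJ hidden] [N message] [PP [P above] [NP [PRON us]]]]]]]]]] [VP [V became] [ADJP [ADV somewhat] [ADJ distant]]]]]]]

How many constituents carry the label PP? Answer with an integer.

Scanning left to right, an opening `[PP` appears at word positions 9, 14, 17, 22 — 4 in total.

4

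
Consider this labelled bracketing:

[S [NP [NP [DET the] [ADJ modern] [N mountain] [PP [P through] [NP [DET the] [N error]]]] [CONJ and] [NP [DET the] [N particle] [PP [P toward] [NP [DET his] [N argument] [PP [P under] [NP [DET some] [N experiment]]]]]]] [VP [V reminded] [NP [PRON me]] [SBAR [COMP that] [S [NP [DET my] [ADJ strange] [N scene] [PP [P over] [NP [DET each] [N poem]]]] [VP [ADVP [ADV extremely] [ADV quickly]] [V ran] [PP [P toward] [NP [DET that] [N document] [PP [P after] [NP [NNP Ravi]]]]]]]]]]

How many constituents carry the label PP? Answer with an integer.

6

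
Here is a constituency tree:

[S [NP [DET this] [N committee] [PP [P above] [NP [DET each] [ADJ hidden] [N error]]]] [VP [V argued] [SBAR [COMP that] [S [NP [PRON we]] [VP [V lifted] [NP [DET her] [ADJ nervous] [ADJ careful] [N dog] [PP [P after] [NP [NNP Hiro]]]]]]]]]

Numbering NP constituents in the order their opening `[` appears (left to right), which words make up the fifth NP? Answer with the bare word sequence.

In left-to-right order the NP constituents are "this committee above each hidden error"; "each hidden error"; "we"; "her nervous careful dog after Hiro"; "Hiro". Number 5 is "Hiro".

Hiro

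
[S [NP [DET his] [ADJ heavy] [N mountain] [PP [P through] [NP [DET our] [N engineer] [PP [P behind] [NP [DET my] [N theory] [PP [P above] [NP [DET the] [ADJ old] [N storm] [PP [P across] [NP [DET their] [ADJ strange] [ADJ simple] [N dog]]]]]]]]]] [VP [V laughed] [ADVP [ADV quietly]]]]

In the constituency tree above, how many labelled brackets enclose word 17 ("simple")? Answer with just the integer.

11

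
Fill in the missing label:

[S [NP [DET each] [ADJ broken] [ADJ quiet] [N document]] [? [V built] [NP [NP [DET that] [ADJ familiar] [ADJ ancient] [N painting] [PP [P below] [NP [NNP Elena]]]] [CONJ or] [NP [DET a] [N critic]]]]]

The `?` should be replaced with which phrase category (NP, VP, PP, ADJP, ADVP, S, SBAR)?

VP

A constituent whose immediate children are V 'built', NP is a verb phrase: VP.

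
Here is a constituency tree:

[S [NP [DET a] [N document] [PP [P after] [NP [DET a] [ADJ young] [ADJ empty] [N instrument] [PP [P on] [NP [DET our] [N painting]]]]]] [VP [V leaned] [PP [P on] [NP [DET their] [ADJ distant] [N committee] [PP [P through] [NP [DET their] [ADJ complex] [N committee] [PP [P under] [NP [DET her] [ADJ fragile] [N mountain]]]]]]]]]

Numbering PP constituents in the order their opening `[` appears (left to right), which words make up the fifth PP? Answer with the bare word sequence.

Opening `[PP` markers occur at word positions 3, 8, 12, 16, 20; the fifth of these opens the constituent [PP under her fragile mountain].

under her fragile mountain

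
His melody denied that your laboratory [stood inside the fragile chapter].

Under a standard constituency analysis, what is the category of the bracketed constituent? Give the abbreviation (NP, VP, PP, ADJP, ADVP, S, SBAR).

The bracketed span "stood inside the fragile chapter" is headed by "stood", making it a verb phrase (VP).

VP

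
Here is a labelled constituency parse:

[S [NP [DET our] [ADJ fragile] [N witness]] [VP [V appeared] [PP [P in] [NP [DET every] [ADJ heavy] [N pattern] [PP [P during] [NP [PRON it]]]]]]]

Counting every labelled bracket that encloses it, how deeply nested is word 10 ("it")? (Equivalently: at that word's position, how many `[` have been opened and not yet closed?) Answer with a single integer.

The word sits inside PRON, which is inside NP, inside PP, inside NP, inside PP, inside VP, inside S — 7 brackets in all.

7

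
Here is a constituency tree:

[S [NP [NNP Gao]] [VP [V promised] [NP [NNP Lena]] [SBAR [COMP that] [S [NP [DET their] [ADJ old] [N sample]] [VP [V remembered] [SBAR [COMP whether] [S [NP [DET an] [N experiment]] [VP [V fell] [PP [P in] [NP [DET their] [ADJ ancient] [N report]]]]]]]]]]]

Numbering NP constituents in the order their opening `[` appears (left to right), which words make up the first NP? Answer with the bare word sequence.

Opening `[NP` markers occur at word positions 1, 3, 5, 10, 14; the first of these opens the constituent [NP Gao].

Gao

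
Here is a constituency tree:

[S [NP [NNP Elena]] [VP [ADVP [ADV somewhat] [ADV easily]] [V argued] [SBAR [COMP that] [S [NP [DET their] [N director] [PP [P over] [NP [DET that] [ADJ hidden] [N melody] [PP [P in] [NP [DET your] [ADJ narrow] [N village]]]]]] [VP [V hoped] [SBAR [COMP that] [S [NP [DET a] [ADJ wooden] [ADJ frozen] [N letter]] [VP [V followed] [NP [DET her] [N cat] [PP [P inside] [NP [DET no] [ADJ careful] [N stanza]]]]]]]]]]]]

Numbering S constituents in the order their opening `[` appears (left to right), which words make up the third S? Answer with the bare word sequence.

a wooden frozen letter followed her cat inside no careful stanza

Opening `[S` markers occur at word positions 1, 6, 18; the third of these opens the constituent [S a wooden frozen letter followed her cat inside no careful stanza].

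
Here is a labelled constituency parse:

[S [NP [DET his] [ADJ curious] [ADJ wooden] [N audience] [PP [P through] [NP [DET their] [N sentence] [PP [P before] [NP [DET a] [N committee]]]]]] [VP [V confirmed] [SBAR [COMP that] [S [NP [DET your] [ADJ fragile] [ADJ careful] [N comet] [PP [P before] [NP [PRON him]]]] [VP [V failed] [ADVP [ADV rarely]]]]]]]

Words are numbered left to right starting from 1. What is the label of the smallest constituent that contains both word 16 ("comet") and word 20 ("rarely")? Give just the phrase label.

S

Word 16 lies under S → VP → SBAR → S → NP → N; word 20 lies under S → VP → SBAR → S → VP → ADVP → ADV. The lowest shared node is the S.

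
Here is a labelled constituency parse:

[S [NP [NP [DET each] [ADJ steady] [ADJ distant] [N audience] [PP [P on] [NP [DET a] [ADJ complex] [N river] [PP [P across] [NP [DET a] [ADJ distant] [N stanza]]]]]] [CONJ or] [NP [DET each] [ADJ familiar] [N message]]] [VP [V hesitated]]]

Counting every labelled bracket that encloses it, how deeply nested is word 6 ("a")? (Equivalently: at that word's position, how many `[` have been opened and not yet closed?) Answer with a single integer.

6

The word sits inside DET, which is inside NP, inside PP, inside NP, inside NP, inside S — 6 brackets in all.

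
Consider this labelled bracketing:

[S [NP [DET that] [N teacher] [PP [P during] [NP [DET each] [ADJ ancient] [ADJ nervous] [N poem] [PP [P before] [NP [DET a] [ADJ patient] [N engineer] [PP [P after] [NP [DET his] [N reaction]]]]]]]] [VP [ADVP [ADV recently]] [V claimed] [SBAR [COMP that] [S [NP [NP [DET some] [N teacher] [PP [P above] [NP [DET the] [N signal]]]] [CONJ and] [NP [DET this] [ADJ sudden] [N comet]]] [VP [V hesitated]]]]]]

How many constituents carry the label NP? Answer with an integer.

8

Scanning left to right, an opening `[NP` appears at word positions 1, 4, 9, 13, 18, 18, 21, 24 — 8 in total.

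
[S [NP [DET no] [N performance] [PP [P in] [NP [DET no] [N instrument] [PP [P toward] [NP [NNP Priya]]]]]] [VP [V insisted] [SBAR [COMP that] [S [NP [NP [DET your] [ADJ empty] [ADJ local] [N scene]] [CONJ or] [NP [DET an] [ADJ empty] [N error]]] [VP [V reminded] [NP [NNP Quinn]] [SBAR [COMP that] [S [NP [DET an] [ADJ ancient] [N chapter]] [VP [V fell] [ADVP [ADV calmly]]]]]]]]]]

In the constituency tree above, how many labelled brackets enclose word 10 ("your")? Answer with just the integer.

The word sits inside DET, which is inside NP, inside NP, inside S, inside SBAR, inside VP, inside S — 7 brackets in all.

7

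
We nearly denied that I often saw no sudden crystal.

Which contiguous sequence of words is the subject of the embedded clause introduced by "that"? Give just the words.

In the embedded clause introduced by "that" the verb is "saw"; the NP preceding it, "I", is the subject.

I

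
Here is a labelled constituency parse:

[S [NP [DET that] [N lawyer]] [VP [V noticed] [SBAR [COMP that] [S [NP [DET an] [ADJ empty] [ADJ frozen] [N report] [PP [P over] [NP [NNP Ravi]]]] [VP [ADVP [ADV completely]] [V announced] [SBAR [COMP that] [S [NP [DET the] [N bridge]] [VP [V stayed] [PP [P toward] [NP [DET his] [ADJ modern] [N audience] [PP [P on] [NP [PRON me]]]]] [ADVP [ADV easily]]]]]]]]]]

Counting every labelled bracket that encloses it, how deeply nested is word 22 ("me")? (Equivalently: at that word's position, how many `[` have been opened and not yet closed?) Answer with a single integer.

Counting open brackets not yet closed at "me": [S [VP [SBAR [S [VP [SBAR [S [VP [PP [NP [PP [NP [PRON = 13.

13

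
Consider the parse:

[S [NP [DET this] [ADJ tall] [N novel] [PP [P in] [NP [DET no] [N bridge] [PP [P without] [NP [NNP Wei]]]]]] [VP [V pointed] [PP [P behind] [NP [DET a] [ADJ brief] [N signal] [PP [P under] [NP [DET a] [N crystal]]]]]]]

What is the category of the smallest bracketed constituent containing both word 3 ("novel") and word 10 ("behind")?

S

Both words fall inside [S this tall novel in no bridge without Wei pointed behind a brief signal under a crystal] (words 1–16), and no smaller constituent contains them both. Label: S.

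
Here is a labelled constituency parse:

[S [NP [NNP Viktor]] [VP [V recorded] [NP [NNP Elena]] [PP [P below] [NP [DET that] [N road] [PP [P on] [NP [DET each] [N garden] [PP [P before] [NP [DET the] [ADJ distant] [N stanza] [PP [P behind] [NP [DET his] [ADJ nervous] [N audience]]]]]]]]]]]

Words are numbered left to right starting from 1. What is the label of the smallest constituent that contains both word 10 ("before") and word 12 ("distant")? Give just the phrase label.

PP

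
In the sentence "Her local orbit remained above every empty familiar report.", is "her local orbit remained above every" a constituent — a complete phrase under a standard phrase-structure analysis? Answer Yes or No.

No

"her" belongs to the noun phrase "her local orbit" while "every" belongs to the verb phrase "remained above every empty familiar report"; a span that runs across that boundary is not a single phrase.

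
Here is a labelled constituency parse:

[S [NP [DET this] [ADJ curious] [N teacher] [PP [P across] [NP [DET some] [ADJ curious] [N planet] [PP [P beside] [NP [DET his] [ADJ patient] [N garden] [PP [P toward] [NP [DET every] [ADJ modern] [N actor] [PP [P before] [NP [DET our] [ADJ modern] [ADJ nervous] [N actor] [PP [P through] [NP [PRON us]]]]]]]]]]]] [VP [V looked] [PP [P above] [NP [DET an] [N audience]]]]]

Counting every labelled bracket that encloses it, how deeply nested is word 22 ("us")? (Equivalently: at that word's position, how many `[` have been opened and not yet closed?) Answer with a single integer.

The word sits inside PRON, which is inside NP, inside PP, inside NP, inside PP, inside NP, inside PP, inside NP, inside PP, inside NP, inside PP, inside NP, inside S — 13 brackets in all.

13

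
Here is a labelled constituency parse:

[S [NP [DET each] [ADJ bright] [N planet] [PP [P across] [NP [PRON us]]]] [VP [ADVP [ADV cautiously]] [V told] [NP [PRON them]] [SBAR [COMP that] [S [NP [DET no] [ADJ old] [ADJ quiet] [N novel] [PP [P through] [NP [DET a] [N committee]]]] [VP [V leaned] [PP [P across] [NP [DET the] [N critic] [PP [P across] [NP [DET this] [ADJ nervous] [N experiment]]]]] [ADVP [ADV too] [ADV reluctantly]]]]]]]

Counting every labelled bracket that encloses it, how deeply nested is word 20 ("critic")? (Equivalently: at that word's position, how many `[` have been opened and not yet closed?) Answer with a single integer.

8

The word sits inside N, which is inside NP, inside PP, inside VP, inside S, inside SBAR, inside VP, inside S — 8 brackets in all.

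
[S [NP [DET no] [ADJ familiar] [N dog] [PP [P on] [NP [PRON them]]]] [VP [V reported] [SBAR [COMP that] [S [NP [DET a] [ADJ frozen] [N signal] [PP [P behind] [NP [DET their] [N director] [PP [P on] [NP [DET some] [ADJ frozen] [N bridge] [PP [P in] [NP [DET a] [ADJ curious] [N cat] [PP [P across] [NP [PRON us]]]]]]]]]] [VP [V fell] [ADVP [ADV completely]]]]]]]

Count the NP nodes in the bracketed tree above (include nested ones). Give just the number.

The NP constituents are: [NP no familiar dog on them]; [NP them]; [NP a frozen signal behind their director on some frozen bridge in a curious cat across us]; [NP their director on some frozen bridge in a curious cat across us]; [NP some frozen bridge in a curious cat across us]; [NP a curious cat across us] …. Total: 7.

7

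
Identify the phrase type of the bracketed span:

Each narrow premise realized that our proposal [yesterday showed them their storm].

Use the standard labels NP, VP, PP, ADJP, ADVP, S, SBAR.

VP

The span is built around the verb "showed" — a verb phrase (VP).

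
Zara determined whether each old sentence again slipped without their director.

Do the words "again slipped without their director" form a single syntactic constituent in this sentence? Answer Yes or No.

Yes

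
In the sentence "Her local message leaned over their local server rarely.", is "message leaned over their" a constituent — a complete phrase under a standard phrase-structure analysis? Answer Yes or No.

"message" belongs to the noun phrase "her local message" while "their" belongs to the verb phrase "leaned over their local server rarely"; a span that runs across that boundary is not a single phrase.

No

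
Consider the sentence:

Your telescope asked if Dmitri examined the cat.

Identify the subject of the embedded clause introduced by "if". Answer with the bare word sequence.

Dmitri

In the embedded clause introduced by "if" the verb is "examined"; the NP preceding it, "Dmitri", is the subject.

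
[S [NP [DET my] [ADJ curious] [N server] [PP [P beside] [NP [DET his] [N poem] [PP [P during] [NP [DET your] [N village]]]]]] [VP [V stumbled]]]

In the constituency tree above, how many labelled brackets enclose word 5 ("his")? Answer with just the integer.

5

The word sits inside DET, which is inside NP, inside PP, inside NP, inside S — 5 brackets in all.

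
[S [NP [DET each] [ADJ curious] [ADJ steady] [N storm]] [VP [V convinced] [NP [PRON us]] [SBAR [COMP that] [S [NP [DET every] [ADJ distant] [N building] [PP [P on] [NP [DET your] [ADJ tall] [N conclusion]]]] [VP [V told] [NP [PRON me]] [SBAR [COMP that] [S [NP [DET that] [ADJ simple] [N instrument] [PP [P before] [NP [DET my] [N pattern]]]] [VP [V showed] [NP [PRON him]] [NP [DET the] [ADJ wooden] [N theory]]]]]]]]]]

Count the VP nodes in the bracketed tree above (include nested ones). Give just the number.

3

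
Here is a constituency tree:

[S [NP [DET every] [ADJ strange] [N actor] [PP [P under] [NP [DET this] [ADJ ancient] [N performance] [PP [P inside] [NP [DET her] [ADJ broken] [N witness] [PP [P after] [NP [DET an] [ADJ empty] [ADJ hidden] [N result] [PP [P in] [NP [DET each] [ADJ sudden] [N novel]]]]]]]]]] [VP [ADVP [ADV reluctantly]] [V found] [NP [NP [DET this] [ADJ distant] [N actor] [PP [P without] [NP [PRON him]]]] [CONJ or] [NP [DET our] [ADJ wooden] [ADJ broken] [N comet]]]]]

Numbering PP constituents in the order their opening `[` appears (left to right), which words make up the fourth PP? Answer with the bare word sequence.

Opening `[PP` markers occur at word positions 4, 8, 12, 17, 26; the fourth of these opens the constituent [PP in each sudden novel].

in each sudden novel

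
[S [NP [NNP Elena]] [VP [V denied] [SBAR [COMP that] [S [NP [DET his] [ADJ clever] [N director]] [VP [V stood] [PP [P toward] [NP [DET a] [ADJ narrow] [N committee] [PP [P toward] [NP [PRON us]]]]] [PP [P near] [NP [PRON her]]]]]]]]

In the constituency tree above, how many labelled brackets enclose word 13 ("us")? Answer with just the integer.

10

The word sits inside PRON, which is inside NP, inside PP, inside NP, inside PP, inside VP, inside S, inside SBAR, inside VP, inside S — 10 brackets in all.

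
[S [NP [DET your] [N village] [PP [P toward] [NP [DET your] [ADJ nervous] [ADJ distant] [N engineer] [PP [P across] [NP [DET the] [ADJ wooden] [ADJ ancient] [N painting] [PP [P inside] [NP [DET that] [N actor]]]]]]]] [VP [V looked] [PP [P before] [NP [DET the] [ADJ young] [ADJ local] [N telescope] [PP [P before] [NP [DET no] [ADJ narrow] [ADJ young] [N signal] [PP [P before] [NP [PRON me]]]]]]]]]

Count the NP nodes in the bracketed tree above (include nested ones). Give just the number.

7

Scanning left to right, an opening `[NP` appears at word positions 1, 4, 9, 14, 18, 23, 28 — 7 in total.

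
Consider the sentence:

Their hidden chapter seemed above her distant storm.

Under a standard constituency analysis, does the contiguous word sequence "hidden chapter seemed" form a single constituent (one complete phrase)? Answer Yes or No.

No

The smallest constituent containing the whole sequence is the clause [S their hidden chapter seemed above her distant storm], but the sequence is only part of it — it straddles the boundary between noun phrase "their hidden chapter" and verb phrase "seemed above her distant storm".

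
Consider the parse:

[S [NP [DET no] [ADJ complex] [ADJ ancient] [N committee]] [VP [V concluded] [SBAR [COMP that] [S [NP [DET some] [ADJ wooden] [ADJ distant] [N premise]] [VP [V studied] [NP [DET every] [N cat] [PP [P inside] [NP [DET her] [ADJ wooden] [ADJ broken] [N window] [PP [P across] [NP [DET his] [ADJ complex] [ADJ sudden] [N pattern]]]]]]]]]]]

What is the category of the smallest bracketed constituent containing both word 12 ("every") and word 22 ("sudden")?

Word 12 lies under S → VP → SBAR → S → VP → NP → DET; word 22 lies under S → VP → SBAR → S → VP → NP → PP → NP → PP → NP → ADJ. The lowest shared node is the NP.

NP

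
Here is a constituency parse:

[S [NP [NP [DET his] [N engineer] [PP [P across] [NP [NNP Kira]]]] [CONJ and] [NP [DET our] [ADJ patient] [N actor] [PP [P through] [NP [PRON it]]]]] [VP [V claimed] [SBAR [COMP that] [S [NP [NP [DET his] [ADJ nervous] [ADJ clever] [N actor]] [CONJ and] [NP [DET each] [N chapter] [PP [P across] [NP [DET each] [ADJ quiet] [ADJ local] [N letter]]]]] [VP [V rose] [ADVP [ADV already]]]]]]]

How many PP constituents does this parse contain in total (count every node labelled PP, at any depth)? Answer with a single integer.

Scanning left to right, an opening `[PP` appears at word positions 3, 9, 20 — 3 in total.

3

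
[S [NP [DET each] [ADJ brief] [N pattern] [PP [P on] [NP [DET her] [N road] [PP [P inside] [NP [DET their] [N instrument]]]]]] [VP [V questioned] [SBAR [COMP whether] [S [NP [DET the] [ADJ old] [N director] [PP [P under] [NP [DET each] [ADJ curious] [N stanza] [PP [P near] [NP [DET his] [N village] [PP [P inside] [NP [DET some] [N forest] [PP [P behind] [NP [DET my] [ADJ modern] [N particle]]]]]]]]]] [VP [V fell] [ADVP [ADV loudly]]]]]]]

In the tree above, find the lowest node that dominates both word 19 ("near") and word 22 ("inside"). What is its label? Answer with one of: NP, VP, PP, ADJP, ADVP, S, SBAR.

PP

Word 19 lies under S → VP → SBAR → S → NP → PP → NP → PP → P; word 22 lies under S → VP → SBAR → S → NP → PP → NP → PP → NP → PP → P. The lowest shared node is the PP.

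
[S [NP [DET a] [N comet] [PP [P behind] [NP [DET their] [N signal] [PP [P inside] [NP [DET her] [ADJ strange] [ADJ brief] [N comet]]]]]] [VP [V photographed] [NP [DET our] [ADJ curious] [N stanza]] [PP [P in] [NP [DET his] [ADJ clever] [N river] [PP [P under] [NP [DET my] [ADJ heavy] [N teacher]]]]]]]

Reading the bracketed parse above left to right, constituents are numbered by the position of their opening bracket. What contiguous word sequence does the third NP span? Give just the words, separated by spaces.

Opening `[NP` markers occur at word positions 1, 4, 7, 12, 16, 20; the third of these opens the constituent [NP her strange brief comet].

her strange brief comet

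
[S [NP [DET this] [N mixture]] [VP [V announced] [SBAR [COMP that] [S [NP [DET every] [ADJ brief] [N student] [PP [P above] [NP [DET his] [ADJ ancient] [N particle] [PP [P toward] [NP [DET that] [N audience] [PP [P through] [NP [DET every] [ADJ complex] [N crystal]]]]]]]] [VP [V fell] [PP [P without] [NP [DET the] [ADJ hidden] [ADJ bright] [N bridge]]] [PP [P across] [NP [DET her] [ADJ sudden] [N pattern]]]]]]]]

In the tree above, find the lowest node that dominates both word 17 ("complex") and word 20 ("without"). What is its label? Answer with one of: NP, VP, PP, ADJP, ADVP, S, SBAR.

S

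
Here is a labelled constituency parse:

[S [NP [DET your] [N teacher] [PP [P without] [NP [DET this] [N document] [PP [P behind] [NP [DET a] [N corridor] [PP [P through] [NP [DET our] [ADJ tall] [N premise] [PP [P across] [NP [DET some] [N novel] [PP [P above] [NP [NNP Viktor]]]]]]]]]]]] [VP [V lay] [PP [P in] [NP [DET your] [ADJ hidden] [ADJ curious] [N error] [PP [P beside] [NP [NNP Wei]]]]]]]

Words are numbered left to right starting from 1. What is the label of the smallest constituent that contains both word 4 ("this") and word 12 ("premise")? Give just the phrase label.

Both words fall inside [NP this document behind a corridor through our tall premise across some novel above Viktor] (words 4–17), and no smaller constituent contains them both. Label: NP.

NP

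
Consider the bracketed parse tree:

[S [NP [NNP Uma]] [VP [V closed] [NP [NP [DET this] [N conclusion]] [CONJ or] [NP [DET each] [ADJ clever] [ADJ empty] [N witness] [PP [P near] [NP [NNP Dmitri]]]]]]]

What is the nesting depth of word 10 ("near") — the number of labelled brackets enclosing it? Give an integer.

Counting open brackets not yet closed at "near": [S [VP [NP [NP [PP [P = 6.

6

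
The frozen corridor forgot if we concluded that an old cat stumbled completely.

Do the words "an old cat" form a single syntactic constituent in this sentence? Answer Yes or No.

These words form the whole noun phrase headed by "cat", so yes — one constituent.

Yes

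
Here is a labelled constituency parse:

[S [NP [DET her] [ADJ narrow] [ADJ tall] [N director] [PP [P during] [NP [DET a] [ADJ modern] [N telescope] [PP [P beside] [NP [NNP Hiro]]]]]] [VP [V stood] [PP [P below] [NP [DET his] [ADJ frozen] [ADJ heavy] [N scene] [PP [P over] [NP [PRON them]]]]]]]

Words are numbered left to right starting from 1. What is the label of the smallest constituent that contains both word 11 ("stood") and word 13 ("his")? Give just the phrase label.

VP

Both words fall inside [VP stood below his frozen heavy scene over them] (words 11–18), and no smaller constituent contains them both. Label: VP.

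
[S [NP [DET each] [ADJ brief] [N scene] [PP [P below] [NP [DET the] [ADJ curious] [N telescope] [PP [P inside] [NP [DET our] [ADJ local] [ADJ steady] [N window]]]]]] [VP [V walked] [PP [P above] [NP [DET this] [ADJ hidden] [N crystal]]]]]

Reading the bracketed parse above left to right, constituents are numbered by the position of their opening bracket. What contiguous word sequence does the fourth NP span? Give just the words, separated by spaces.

this hidden crystal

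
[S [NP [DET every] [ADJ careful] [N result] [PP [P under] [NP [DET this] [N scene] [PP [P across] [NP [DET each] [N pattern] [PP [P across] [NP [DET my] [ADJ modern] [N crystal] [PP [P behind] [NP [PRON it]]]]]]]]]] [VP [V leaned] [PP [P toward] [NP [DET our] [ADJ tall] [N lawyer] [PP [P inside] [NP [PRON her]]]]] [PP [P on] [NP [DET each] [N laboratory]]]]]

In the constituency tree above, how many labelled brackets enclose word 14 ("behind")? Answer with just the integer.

10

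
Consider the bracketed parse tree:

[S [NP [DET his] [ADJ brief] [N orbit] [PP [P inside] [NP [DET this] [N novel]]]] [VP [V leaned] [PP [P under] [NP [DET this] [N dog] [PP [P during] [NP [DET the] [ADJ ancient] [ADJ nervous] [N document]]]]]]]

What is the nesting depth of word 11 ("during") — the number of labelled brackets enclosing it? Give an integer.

Path from the root down to the word: S → VP → PP → NP → PP → P. That is 6 enclosing brackets.

6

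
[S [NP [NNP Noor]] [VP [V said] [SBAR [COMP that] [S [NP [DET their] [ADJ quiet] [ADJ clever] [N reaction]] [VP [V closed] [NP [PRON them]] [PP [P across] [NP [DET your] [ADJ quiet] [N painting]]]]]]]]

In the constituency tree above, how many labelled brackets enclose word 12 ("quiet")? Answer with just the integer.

8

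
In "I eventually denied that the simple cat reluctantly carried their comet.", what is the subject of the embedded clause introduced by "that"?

the simple cat

In the embedded clause introduced by "that" the verb is "carried"; the NP preceding it, "the simple cat", is the subject.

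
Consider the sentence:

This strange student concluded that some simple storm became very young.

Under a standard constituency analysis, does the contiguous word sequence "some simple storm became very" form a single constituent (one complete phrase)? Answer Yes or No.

No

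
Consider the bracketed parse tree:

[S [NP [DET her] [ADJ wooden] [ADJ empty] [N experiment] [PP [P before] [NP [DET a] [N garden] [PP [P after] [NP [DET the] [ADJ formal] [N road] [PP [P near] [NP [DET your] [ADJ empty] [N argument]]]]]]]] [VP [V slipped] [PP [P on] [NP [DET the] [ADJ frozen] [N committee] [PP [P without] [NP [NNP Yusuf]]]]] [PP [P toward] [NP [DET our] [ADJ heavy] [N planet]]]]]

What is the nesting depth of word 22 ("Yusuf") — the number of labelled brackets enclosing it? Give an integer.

7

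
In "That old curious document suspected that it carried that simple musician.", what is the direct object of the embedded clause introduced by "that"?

that simple musician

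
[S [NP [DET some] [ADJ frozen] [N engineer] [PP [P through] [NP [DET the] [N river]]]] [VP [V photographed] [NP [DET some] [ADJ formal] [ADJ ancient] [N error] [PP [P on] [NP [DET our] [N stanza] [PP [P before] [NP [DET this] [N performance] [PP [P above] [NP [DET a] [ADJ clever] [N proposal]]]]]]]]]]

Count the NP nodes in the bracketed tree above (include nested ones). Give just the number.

Scanning left to right, an opening `[NP` appears at word positions 1, 5, 8, 13, 16, 19 — 6 in total.

6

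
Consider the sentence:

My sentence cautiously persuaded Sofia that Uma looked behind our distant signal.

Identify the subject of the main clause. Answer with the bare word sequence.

my sentence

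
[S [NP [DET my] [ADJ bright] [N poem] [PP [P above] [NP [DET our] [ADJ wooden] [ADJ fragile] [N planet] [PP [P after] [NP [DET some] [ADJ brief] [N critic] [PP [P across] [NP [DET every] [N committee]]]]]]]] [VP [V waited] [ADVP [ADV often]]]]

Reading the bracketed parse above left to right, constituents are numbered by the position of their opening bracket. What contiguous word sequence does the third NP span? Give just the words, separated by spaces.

In left-to-right order the NP constituents are "my bright poem above our wooden fragile planet after some brief critic across every committee"; "our wooden fragile planet after some brief critic across every committee"; "some brief critic across every committee"; "every committee". Number 3 is "some brief critic across every committee".

some brief critic across every committee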